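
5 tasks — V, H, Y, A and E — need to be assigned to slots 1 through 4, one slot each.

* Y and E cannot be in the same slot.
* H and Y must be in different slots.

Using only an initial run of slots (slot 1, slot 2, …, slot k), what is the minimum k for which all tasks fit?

2

Could 1 slot be enough, i.e. nothing placed later than 1? No: E can't share with Y (1) → nothing is left.
So 1 slot is not enough.
2 works (last occupied slot: 2): for example V in 1, Y in 2, A in 1, E in 1, H in 1.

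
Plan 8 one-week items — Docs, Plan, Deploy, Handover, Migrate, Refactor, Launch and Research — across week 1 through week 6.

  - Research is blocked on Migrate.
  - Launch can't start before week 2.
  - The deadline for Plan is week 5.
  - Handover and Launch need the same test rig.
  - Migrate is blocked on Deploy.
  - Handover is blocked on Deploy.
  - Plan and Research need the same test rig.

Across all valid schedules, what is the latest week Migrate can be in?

Precedence pushes Migrate to at least week 2; downstream work caps Migrate at week 5.
Migrate at week 5 is achievable: Launch=week 2, Handover=week 3, Deploy=week 1, Research=week 6, Docs=week 1, Plan=week 1, Refactor=week 1, Migrate=week 5.

week 5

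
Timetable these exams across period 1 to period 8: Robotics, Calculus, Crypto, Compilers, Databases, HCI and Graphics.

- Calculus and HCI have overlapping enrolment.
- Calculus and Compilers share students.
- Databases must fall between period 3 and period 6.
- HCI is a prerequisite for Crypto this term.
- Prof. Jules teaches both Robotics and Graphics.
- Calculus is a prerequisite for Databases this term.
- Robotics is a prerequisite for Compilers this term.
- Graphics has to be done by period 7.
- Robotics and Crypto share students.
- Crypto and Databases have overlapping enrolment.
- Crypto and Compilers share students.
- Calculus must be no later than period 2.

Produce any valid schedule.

HCI -> period 2, Graphics -> period 1, Robotics -> period 2, Crypto -> period 4, Compilers -> period 3, Databases -> period 3, Calculus -> period 1

Checking: Calculus(period 1) before Databases(period 3); HCI(period 2) before Crypto(period 4); Robotics(period 2) before Compilers(period 3); Robotics(period 2) != Graphics(period 1); Robotics(period 2) != Crypto(period 4); Calculus(period 1) != Compilers(period 3); Crypto(period 4) != Databases(period 3); Calculus(period 1) != HCI(period 2); Crypto(period 4) != Compilers(period 3); Calculus=period 1 in [period 1,period 2]; Graphics=period 1 in [period 1,period 7]; Databases=period 3 in [period 3,period 6].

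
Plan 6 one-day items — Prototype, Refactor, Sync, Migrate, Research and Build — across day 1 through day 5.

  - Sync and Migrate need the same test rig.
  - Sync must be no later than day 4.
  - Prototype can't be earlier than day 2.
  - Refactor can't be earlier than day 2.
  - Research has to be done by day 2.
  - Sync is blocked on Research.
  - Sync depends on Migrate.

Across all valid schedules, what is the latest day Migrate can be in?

day 3

Downstream work caps Migrate at day 3.
Migrate at day 3 is achievable: Prototype in day 2; Refactor in day 2; Sync in day 4; Build in day 1; Migrate in day 3; Research in day 1.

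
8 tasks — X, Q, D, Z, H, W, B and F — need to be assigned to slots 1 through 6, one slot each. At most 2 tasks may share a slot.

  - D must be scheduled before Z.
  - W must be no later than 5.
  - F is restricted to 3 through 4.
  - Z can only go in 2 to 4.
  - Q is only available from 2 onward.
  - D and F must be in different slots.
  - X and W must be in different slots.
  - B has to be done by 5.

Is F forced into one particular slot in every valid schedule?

F can be 3 (e.g. Z=2, H=4, F=3, D=1, X=4, B=3, Q=2, W=1) or 4 (e.g. F -> 4; Z -> 2; D -> 1; X -> 3; W -> 1; H -> 4; B -> 3; Q -> 2).

No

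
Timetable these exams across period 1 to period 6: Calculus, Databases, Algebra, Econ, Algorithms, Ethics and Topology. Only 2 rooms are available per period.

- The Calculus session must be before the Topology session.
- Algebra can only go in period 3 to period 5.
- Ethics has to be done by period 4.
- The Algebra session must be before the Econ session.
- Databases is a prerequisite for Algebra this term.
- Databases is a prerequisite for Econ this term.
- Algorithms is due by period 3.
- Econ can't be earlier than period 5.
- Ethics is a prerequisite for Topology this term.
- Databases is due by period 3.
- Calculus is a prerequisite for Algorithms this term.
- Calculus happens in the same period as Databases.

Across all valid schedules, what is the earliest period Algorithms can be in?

period 2

Precedence pushes Algorithms to at least period 2; Algorithms's own window allows nothing later than period 3.
Algorithms at period 2 is achievable: Databases=period 1; Algorithms=period 2; Algebra=period 3; Topology=period 3; Ethics=period 2; Econ=period 5; Calculus=period 1.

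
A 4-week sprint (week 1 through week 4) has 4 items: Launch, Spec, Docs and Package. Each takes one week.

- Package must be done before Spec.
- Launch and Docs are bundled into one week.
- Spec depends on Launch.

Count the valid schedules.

Splitting on Launch: it can be week 1 (6), week 2 (5), week 3 (3). Listing each branch's schedules as (Spec, Docs, Package) by week number:
Launch=week 1: (2,1,1) (3,1,1) (3,1,2) (4,1,1) (4,1,2) (4,1,3) — 6.
Launch=week 2: (3,2,1) (3,2,2) (4,2,1) (4,2,2) (4,2,3) — 5.
Launch=week 3: (4,3,1) (4,3,2) (4,3,3) — 3.
Summing: 6 + 5 + 3 = 14.

14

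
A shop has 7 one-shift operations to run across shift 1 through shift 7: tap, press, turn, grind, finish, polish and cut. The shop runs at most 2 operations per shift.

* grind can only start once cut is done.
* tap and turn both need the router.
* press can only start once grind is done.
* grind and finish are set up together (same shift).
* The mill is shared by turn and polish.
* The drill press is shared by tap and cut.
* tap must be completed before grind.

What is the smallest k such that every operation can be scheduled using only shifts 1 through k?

4

The precedence chain requires at least 3 distinct shifts.
With at most 2 per shift and 7 operations, at least 4 shifts are needed.
4 works (last occupied shift: shift 4): for example finish -> shift 3, turn -> shift 2, cut -> shift 2, tap -> shift 1, press -> shift 4, grind -> shift 3, polish -> shift 1.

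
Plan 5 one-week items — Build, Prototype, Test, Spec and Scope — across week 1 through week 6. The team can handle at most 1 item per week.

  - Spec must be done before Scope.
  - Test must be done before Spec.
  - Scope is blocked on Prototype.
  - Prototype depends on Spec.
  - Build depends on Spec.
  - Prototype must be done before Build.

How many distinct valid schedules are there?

Splitting on Build: it can be week 4 (2), week 5 (5), week 6 (5). Listing each branch's schedules as (Prototype, Test, Spec, Scope) by week number:
Build=week 4: (3,1,2,5) (3,1,2,6) — 2.
Build=week 5: (3,1,2,4) (3,1,2,6) (4,1,2,6) (4,1,3,6) (4,2,3,6) — 5.
Build=week 6: (3,1,2,4) (3,1,2,5) (4,1,2,5) (4,1,3,5) (4,2,3,5) — 5.
Summing: 2 + 5 + 5 = 12.

12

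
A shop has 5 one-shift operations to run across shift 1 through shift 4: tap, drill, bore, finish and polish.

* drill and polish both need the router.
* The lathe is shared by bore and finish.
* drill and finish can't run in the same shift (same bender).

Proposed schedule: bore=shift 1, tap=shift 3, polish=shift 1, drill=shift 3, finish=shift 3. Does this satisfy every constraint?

No. drill and finish can't run in the same shift (same bender) is not satisfied.

drill and finish can't run in the same shift (same bender) — violated.
The lathe is shared by bore and finish — holds.
drill and polish both need the router — holds.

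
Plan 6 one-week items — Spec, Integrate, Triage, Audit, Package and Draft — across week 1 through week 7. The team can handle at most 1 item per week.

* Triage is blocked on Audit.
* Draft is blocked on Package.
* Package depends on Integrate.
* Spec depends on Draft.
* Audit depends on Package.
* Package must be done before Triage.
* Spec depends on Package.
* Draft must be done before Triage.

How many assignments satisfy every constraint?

35

Splitting on Spec: it can be week 4 (3), week 5 (8), week 6 (12), week 7 (12). Listing each branch's schedules as (Integrate, Triage, Audit, Package, Draft) by week number:
Spec=week 4: (1,6,5,2,3) (1,7,5,2,3) (1,7,6,2,3) — 3.
Spec=week 5: (1,6,3,2,4) (1,6,4,2,3) (1,7,3,2,4) (1,7,4,2,3) (1,7,6,2,3) (1,7,6,2,4) (1,7,6,3,4) (2,7,6,3,4) — 8.
Spec=week 6: (1,5,3,2,4) (1,5,4,2,3) (1,7,3,2,4) (1,7,3,2,5) (1,7,4,2,3) (1,7,4,2,5) (1,7,4,3,5) (1,7,5,2,3) (1,7,5,2,4) (1,7,5,3,4) (2,7,4,3,5) (2,7,5,3,4) — 12.
Spec=week 7: (1,5,3,2,4) (1,5,4,2,3) (1,6,3,2,4) (1,6,3,2,5) (1,6,4,2,3) (1,6,4,2,5) (1,6,4,3,5) (1,6,5,2,3) (1,6,5,2,4) (1,6,5,3,4) (2,6,4,3,5) (2,6,5,3,4) — 12.
Summing: 3 + 8 + 12 + 12 = 35.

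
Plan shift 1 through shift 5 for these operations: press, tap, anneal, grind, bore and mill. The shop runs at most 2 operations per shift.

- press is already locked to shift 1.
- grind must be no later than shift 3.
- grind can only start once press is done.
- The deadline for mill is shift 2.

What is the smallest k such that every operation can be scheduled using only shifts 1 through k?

The precedence chain requires at least 2 distinct shifts.
With at most 2 per shift and 6 operations, at least 3 shifts are needed.
3 works (last occupied shift: shift 3): for example press=shift 1, tap=shift 2, grind=shift 2, mill=shift 1, anneal=shift 3, bore=shift 3.

3 shifts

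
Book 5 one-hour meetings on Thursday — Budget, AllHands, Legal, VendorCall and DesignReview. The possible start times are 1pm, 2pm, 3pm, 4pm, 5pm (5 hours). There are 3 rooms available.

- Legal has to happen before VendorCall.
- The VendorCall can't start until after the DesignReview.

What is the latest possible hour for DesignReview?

4pm

Downstream work caps DesignReview at 4pm.
DesignReview at 4pm is achievable: AllHands in 1pm; VendorCall in 5pm; DesignReview in 4pm; Legal in 1pm; Budget in 1pm.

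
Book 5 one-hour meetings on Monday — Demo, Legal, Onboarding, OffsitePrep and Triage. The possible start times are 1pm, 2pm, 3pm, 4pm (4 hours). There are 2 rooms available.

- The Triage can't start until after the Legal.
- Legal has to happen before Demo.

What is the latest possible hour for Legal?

Downstream work caps Legal at 3pm.
Legal at 3pm is achievable: Triage -> 4pm, Onboarding -> 1pm, OffsitePrep -> 1pm, Legal -> 3pm, Demo -> 4pm.

3pm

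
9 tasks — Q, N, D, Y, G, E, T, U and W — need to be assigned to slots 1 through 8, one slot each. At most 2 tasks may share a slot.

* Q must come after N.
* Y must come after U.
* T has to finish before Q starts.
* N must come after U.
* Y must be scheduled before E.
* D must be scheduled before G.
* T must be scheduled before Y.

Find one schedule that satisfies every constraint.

Q -> 3; Y -> 2; D -> 3; E -> 4; W -> 5; G -> 4; N -> 2; U -> 1; T -> 1

Checking: U(1) before N(2); N(2) before Q(3); T(1) before Y(2); Y(2) before E(4); T(1) before Q(3); D(3) before G(4); U(1) before Y(2); max 2 per slot (cap 2).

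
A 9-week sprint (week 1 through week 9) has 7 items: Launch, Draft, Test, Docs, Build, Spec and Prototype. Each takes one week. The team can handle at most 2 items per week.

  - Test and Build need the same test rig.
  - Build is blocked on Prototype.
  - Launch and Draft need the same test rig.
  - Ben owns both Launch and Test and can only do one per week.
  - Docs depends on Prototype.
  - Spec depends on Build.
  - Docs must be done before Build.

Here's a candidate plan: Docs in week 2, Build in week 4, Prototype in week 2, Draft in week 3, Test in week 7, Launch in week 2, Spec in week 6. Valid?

Docs must be done before Build — holds.
Ben owns both Launch and Test and can only do one per week — holds.
Launch and Draft need the same test rig — holds.
Spec depends on Build — holds.
Docs depends on Prototype — violated.
Build is blocked on Prototype — holds.
The team can handle at most 2 items per week — violated.
Test and Build need the same test rig — holds.

No — it violates: The team can handle at most 2 items per week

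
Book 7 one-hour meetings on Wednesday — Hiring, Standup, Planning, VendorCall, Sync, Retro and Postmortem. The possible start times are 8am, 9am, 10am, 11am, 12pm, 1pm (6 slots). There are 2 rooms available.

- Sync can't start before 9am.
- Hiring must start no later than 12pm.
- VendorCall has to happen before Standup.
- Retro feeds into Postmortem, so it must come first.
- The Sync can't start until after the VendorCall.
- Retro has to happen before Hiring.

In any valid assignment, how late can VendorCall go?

12pm

Downstream work caps VendorCall at 12pm.
VendorCall at 12pm is achievable: VendorCall -> 12pm; Retro -> 8am; Planning -> 8am; Standup -> 1pm; Postmortem -> 9am; Hiring -> 9am; Sync -> 1pm.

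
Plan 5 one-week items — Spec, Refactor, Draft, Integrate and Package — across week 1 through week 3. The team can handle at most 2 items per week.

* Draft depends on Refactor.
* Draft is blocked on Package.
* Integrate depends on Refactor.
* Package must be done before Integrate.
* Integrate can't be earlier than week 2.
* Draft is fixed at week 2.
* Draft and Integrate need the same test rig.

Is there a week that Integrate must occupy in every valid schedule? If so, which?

Integrate's window is week 2–week 3.
Draft is fixed at week 2, and Integrate can't share a week with Draft.
So Integrate must be week 3.

week 3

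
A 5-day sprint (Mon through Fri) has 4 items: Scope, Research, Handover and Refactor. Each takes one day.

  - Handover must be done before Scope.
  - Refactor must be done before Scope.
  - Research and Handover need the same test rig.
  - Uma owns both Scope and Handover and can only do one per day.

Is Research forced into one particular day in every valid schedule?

Research can be Mon (e.g. Research in Mon; Refactor in Mon; Handover in Tue; Scope in Wed) or Tue (e.g. Scope -> Tue, Research -> Tue, Refactor -> Mon, Handover -> Mon).

No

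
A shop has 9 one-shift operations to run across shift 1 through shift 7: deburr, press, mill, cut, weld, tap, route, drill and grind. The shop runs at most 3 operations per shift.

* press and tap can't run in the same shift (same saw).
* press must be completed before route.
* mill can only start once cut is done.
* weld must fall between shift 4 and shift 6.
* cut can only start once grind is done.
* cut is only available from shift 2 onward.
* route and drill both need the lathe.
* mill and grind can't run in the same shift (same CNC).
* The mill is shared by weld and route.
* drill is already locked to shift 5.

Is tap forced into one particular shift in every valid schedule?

No

tap can be shift 1 (e.g. grind -> shift 1, weld -> shift 4, deburr -> shift 1, route -> shift 3, cut -> shift 2, mill -> shift 3, press -> shift 2, drill -> shift 5, tap -> shift 1) or shift 2 (e.g. cut in shift 2, mill in shift 3, drill in shift 5, press in shift 1, route in shift 2, grind in shift 1, tap in shift 2, deburr in shift 1, weld in shift 4).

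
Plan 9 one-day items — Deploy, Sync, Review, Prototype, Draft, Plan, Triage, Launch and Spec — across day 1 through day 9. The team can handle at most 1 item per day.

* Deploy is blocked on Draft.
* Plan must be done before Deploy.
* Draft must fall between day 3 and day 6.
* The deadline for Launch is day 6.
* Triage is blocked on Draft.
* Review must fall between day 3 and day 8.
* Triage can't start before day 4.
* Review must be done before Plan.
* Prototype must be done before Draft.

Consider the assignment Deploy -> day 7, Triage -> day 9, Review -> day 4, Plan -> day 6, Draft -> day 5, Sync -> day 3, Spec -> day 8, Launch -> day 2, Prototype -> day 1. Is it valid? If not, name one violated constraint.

The team can handle at most 1 item per day — holds.
Prototype must be done before Draft — holds.
The deadline for Launch is day 6 — holds.
Triage can't start before day 4 — holds.
Plan must be done before Deploy — holds.
Draft must fall between day 3 and day 6 — holds.
Triage is blocked on Draft — holds.
Deploy is blocked on Draft — holds.
Review must fall between day 3 and day 8 — holds.
Review must be done before Plan — holds.

Valid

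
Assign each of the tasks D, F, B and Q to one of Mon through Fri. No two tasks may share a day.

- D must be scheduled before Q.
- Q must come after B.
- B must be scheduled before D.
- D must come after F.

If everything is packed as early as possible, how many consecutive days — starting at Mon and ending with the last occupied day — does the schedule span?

The precedence chain requires at least 3 distinct days.
With at most 1 per day and 4 tasks, at least 4 days are needed.
4 works (last occupied day: Thu): for example B -> Mon, F -> Tue, D -> Wed, Q -> Thu.

4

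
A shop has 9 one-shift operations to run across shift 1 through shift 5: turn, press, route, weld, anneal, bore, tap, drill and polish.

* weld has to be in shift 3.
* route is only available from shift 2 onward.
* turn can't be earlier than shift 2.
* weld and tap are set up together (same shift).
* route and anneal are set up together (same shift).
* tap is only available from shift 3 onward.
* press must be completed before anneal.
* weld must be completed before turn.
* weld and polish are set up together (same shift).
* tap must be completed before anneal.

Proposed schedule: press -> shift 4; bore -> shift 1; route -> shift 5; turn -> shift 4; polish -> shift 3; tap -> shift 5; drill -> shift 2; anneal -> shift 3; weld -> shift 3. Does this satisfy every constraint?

No — it violates: tap must be completed before anneal

weld must be completed before turn — holds.
route and anneal are set up together (same shift) — violated.
turn can't be earlier than shift 2 — holds.
weld and tap are set up together (same shift) — violated.
press must be completed before anneal — violated.
tap must be completed before anneal — violated.
route is only available from shift 2 onward — holds.
weld and polish are set up together (same shift) — holds.
weld has to be in shift 3 — holds.
tap is only available from shift 3 onward — holds.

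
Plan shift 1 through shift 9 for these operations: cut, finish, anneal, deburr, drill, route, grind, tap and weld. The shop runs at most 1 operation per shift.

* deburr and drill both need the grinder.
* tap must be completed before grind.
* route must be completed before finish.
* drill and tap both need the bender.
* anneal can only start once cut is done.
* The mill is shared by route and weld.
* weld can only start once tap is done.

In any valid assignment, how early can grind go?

shift 2

Precedence pushes grind to at least shift 2.
grind at shift 2 is achievable: route in shift 4; deburr in shift 8; tap in shift 1; finish in shift 5; grind in shift 2; drill in shift 9; weld in shift 7; cut in shift 3; anneal in shift 6.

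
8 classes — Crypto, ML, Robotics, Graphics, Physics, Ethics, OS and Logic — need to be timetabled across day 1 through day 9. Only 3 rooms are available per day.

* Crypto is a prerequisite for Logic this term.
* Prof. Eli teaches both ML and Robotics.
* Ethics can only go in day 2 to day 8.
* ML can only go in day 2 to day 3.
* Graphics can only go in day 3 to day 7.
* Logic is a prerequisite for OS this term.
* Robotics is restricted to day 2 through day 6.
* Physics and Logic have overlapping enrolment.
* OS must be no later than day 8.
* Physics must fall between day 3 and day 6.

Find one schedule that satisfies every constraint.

Graphics -> day 3, OS -> day 4, Robotics -> day 3, Crypto -> day 1, Logic -> day 2, ML -> day 2, Physics -> day 3, Ethics -> day 2

Checking: Crypto(day 1) before Logic(day 2); Logic(day 2) before OS(day 4); Physics(day 3) != Logic(day 2); ML(day 2) != Robotics(day 3); Physics=day 3 in [day 3,day 6]; OS=day 4 in [day 1,day 8]; Ethics=day 2 in [day 2,day 8]; Robotics=day 3 in [day 2,day 6]; ML=day 2 in [day 2,day 3]; Graphics=day 3 in [day 3,day 7]; max 3 per day (cap 3).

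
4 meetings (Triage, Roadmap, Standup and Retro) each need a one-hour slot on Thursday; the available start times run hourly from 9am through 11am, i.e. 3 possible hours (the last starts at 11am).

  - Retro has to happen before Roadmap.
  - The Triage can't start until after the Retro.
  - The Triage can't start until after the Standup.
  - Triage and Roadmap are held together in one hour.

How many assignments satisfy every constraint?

Splitting on Triage: it can be 10am (1), 11am (4). Listing each branch's schedules as (Roadmap, Standup, Retro):
Triage=10am: (10am,9am,9am) — 1.
Triage=11am: (11am,9am,9am) (11am,9am,10am) (11am,10am,9am) (11am,10am,10am) — 4.
Summing: 1 + 4 = 5.

5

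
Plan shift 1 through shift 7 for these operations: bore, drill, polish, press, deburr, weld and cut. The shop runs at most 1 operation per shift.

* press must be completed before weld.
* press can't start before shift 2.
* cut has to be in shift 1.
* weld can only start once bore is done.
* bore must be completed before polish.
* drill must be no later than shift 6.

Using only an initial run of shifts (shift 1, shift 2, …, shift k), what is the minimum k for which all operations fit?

The precedence chain requires at least 2 distinct shifts.
With at most 1 per shift and 7 operations, at least 7 shifts are needed.
Propagating the time windows through the other constraints, weld can't land before shift 3, so the schedule must run through at least shift 3.
7 works (last occupied shift: shift 7): for example weld -> shift 5, bore -> shift 4, drill -> shift 3, polish -> shift 6, deburr -> shift 7, cut -> shift 1, press -> shift 2.

7 shifts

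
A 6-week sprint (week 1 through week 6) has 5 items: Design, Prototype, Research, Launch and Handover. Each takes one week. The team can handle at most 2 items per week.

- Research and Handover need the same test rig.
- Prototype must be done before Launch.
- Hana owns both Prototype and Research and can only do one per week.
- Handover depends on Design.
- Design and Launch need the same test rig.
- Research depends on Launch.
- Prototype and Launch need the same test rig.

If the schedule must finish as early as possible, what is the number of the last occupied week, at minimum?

The precedence chain requires at least 3 distinct weeks.
With at most 2 per week and 5 work items, at least 3 weeks are needed.
3 works (last occupied week: week 3): for example Launch -> week 2, Handover -> week 2, Research -> week 3, Prototype -> week 1, Design -> week 1.

week 3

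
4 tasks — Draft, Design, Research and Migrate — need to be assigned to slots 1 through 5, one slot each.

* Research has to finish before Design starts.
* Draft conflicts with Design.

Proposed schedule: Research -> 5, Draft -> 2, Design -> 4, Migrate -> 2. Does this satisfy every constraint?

Invalid. Research has to finish before Design starts.

Research has to finish before Design starts — violated.
Draft conflicts with Design — holds.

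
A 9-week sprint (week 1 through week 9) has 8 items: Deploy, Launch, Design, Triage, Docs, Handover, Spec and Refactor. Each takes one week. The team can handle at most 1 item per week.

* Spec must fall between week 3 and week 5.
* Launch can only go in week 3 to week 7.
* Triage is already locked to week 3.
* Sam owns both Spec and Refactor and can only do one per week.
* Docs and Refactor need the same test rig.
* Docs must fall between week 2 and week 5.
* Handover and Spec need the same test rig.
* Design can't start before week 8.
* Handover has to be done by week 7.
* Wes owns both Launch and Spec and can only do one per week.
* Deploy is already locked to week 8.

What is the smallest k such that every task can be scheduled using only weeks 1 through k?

9 weeks

With at most 1 per week and 8 tasks, at least 8 weeks are needed.
Deploy can't be placed before week 8, so the schedule must run through at least week 8.
Could 8 weeks be enough, i.e. nothing placed later than week 8? No: Deploy's window within 8 weeks is {week 8}; Design's window within 8 weeks is {week 8}; that puts Deploy and Design all in week 8 — more than 1 per week.
So 8 weeks is not enough.
9 works (last occupied week: week 9): for example Spec in week 4, Triage in week 3, Launch in week 5, Refactor in week 6, Design in week 9, Docs in week 2, Deploy in week 8, Handover in week 1.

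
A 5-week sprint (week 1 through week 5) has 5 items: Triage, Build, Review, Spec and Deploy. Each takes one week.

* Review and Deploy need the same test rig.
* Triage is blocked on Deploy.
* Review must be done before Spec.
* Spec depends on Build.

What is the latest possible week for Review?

Downstream work caps Review at week 4.
Review at week 4 is achievable: Triage=week 2; Review=week 4; Build=week 1; Spec=week 5; Deploy=week 1.

week 4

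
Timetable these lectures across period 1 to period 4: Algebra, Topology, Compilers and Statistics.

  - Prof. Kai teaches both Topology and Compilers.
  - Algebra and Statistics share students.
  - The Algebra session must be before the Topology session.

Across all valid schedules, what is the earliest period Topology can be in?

Precedence pushes Topology to at least period 2.
Topology at period 2 is achievable: Algebra in period 1; Statistics in period 2; Topology in period 2; Compilers in period 1.

period 2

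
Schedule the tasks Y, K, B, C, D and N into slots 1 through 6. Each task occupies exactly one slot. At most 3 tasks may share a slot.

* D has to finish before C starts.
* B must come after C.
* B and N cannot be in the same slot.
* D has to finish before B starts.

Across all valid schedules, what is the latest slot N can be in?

N at 6 is achievable: B -> 3, D -> 1, Y -> 1, C -> 2, N -> 6, K -> 1.

6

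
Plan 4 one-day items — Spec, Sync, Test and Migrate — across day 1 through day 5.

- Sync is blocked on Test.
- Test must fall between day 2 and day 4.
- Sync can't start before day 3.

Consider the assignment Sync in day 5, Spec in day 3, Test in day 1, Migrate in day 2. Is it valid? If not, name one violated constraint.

Test must fall between day 2 and day 4 — violated.
Sync is blocked on Test — holds.
Sync can't start before day 3 — holds.

No. Test must fall between day 2 and day 4 is not satisfied.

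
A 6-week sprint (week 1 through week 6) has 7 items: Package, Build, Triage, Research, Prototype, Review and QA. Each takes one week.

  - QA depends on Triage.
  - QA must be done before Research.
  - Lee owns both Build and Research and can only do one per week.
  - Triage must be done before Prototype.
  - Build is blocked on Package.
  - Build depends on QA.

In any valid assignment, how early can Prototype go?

week 2

Precedence pushes Prototype to at least week 2.
Prototype at week 2 is achievable: Research in week 4; Package in week 1; QA in week 2; Prototype in week 2; Review in week 1; Triage in week 1; Build in week 3.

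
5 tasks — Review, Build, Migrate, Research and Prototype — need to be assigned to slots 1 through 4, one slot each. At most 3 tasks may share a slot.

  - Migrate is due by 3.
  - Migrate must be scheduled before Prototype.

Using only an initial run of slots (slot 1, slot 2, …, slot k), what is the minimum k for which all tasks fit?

The precedence chain requires at least 2 distinct slots.
With at most 3 per slot and 5 tasks, at least 2 slots are needed.
2 works (last occupied slot: 2): for example Migrate -> 1; Research -> 2; Review -> 1; Build -> 1; Prototype -> 2.

2 slots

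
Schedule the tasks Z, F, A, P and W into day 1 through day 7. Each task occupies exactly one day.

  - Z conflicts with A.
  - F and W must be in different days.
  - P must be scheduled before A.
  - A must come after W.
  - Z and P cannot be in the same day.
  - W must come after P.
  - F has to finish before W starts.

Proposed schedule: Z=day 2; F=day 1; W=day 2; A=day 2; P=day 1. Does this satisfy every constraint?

Invalid. Z conflicts with A.

A must come after W — violated.
F has to finish before W starts — holds.
F and W must be in different days — holds.
P must be scheduled before A — holds.
W must come after P — holds.
Z and P cannot be in the same day — holds.
Z conflicts with A — violated.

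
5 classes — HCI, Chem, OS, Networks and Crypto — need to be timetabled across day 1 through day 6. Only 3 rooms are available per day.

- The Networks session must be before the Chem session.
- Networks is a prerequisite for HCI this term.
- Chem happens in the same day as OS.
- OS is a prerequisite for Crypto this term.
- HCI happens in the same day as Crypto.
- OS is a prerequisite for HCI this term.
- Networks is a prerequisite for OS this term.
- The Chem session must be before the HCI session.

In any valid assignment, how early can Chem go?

day 2

Precedence pushes Chem to at least day 2; downstream work caps Chem at day 5.
Chem at day 2 is achievable: Networks=day 1, OS=day 2, Crypto=day 3, HCI=day 3, Chem=day 2.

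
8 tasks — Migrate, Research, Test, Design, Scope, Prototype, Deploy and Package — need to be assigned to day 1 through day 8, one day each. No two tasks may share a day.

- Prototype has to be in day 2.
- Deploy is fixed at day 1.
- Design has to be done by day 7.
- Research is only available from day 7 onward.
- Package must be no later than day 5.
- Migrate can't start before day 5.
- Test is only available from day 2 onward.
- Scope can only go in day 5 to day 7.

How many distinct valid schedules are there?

Splitting on Migrate: it can be day 5 (10), day 6 (12), day 7 (10), day 8 (10). Listing each branch's schedules as (Research, Test, Design, Scope, Prototype, Deploy, Package) by day number:
Migrate=day 5: (7,8,3,6,2,1,4) (7,8,4,6,2,1,3) (8,3,6,7,2,1,4) (8,3,7,6,2,1,4) (8,4,6,7,2,1,3) (8,4,7,6,2,1,3) (8,6,3,7,2,1,4) (8,6,4,7,2,1,3) (8,7,3,6,2,1,4) (8,7,4,6,2,1,3) — 10.
Migrate=day 6: (7,8,3,5,2,1,4) (7,8,4,5,2,1,3) (8,3,4,7,2,1,5) (8,3,5,7,2,1,4) (8,3,7,5,2,1,4) (8,4,3,7,2,1,5) (8,4,5,7,2,1,3) (8,4,7,5,2,1,3) (8,5,3,7,2,1,4) (8,5,4,7,2,1,3) (8,7,3,5,2,1,4) (8,7,4,5,2,1,3) — 12.
Migrate=day 7: (8,3,4,6,2,1,5) (8,3,5,6,2,1,4) (8,3,6,5,2,1,4) (8,4,3,6,2,1,5) (8,4,5,6,2,1,3) (8,4,6,5,2,1,3) (8,5,3,6,2,1,4) (8,5,4,6,2,1,3) (8,6,3,5,2,1,4) (8,6,4,5,2,1,3) — 10.
Migrate=day 8: (7,3,4,6,2,1,5) (7,3,5,6,2,1,4) (7,3,6,5,2,1,4) (7,4,3,6,2,1,5) (7,4,5,6,2,1,3) (7,4,6,5,2,1,3) (7,5,3,6,2,1,4) (7,5,4,6,2,1,3) (7,6,3,5,2,1,4) (7,6,4,5,2,1,3) — 10.
Summing: 10 + 12 + 10 + 10 = 42.

42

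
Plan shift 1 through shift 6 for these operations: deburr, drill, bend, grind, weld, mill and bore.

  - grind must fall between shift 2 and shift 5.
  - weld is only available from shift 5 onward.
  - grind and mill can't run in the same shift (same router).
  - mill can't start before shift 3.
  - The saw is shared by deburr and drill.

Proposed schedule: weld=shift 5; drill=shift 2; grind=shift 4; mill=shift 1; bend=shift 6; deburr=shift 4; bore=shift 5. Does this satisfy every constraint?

No — it violates: mill can't start before shift 3

The saw is shared by deburr and drill — holds.
grind and mill can't run in the same shift (same router) — holds.
weld is only available from shift 5 onward — holds.
grind must fall between shift 2 and shift 5 — holds.
mill can't start before shift 3 — violated.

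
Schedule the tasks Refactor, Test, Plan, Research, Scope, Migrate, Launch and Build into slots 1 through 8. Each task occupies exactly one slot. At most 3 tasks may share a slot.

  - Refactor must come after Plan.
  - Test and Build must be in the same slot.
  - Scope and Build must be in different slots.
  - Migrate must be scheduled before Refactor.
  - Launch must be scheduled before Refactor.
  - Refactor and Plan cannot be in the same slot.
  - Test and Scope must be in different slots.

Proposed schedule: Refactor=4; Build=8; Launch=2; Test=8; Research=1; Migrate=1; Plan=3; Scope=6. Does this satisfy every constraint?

Test and Build must be in the same slot — holds.
Scope and Build must be in different slots — holds.
Refactor must come after Plan — holds.
Migrate must be scheduled before Refactor — holds.
Launch must be scheduled before Refactor — holds.
At most 3 tasks may share a slot — holds.
Refactor and Plan cannot be in the same slot — holds.
Test and Scope must be in different slots — holds.

Valid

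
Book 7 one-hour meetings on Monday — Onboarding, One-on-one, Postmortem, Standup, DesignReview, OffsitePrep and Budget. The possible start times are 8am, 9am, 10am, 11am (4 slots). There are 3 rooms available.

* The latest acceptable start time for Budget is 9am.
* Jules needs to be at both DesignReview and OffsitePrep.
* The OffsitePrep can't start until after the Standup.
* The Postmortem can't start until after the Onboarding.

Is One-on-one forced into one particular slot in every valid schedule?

No

One-on-one can be 8am (e.g. OffsitePrep in 10am; One-on-one in 8am; Postmortem in 9am; Standup in 9am; Budget in 8am; DesignReview in 9am; Onboarding in 8am) or 9am (e.g. Standup -> 8am, Postmortem -> 9am, DesignReview -> 10am, One-on-one -> 9am, OffsitePrep -> 9am, Onboarding -> 8am, Budget -> 8am).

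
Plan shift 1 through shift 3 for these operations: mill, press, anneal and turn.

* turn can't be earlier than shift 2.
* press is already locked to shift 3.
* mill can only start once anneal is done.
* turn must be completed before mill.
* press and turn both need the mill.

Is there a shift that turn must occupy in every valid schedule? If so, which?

turn's window is shift 2–shift 3.
press is fixed at shift 3, and turn can't share a shift with press.
So turn must be shift 2.

shift 2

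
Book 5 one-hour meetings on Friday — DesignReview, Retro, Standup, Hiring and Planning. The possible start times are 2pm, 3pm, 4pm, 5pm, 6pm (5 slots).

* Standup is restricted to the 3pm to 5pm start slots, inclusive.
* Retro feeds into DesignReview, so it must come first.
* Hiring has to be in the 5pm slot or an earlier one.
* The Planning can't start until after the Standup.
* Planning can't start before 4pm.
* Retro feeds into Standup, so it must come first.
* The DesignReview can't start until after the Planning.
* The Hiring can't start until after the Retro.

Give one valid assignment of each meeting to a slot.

Retro=2pm; Hiring=3pm; Planning=4pm; DesignReview=5pm; Standup=3pm

Checking: Retro(2pm) before Standup(3pm); Retro(2pm) before Hiring(3pm); Standup(3pm) before Planning(4pm); Retro(2pm) before DesignReview(5pm); Planning(4pm) before DesignReview(5pm); Hiring=3pm in [2pm,5pm]; Standup=3pm in [3pm,5pm]; Planning=4pm in [4pm,6pm].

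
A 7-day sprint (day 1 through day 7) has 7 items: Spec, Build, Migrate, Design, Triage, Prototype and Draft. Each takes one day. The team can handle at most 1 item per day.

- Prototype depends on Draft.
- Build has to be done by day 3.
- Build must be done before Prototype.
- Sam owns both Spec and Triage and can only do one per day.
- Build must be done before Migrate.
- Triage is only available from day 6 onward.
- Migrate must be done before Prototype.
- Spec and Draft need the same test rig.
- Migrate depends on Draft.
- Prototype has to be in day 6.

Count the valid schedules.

34

Splitting on Spec: it can be day 1 (6), day 2 (6), day 3 (6), day 4 (8), day 5 (8). Listing each branch's schedules as (Build, Migrate, Design, Triage, Prototype, Draft) by day number:
Spec=day 1: (2,4,5,7,6,3) (2,5,3,7,6,4) (2,5,4,7,6,3) (3,4,5,7,6,2) (3,5,2,7,6,4) (3,5,4,7,6,2) — 6.
Spec=day 2: (1,4,5,7,6,3) (1,5,3,7,6,4) (1,5,4,7,6,3) (3,4,5,7,6,1) (3,5,1,7,6,4) (3,5,4,7,6,1) — 6.
Spec=day 3: (1,4,5,7,6,2) (1,5,2,7,6,4) (1,5,4,7,6,2) (2,4,5,7,6,1) (2,5,1,7,6,4) (2,5,4,7,6,1) — 6.
Spec=day 4: (1,3,5,7,6,2) (1,5,2,7,6,3) (1,5,3,7,6,2) (2,3,5,7,6,1) (2,5,1,7,6,3) (2,5,3,7,6,1) (3,5,1,7,6,2) (3,5,2,7,6,1) — 8.
Spec=day 5: (1,3,4,7,6,2) (1,4,2,7,6,3) (1,4,3,7,6,2) (2,3,4,7,6,1) (2,4,1,7,6,3) (2,4,3,7,6,1) (3,4,1,7,6,2) (3,4,2,7,6,1) — 8.
Summing: 6 + 6 + 6 + 8 + 8 = 34.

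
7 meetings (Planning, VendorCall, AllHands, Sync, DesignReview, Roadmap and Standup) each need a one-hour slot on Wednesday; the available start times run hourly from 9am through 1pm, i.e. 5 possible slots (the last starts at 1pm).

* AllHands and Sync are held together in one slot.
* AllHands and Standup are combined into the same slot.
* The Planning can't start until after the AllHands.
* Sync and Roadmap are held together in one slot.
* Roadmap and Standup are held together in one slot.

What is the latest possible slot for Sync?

Sync must be in the same slot as AllHands, which can't be after 12pm, so Sync is at most 12pm.
Sync at 12pm is achievable: Standup -> 12pm; VendorCall -> 9am; DesignReview -> 9am; AllHands -> 12pm; Sync -> 12pm; Roadmap -> 12pm; Planning -> 1pm.

12pm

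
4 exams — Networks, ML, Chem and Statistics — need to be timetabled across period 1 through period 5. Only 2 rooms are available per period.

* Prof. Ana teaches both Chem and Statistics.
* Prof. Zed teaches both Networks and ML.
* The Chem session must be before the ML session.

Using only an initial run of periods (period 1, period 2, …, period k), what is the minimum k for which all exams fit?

2 periods

The precedence chain requires at least 2 distinct periods.
With at most 2 per period and 4 exams, at least 2 periods are needed.
2 works (last occupied period: period 2): for example Statistics=period 2, Chem=period 1, ML=period 2, Networks=period 1.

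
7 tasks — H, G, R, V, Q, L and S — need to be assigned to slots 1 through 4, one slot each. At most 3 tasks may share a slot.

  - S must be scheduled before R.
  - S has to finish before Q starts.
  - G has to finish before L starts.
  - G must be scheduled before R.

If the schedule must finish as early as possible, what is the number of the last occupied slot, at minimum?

3

The precedence chain requires at least 2 distinct slots.
With at most 3 per slot and 7 tasks, at least 3 slots are needed.
3 works (last occupied slot: 3): for example R -> 2; Q -> 2; H -> 1; G -> 1; L -> 2; S -> 1; V -> 3.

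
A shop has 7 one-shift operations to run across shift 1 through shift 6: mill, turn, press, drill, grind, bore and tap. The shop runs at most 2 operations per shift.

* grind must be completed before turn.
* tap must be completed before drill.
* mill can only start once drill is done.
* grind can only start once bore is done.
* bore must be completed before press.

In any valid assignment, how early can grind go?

shift 2

Precedence pushes grind to at least shift 2; downstream work caps grind at shift 5.
grind at shift 2 is achievable: bore -> shift 1; grind -> shift 2; press -> shift 4; tap -> shift 1; mill -> shift 3; turn -> shift 3; drill -> shift 2.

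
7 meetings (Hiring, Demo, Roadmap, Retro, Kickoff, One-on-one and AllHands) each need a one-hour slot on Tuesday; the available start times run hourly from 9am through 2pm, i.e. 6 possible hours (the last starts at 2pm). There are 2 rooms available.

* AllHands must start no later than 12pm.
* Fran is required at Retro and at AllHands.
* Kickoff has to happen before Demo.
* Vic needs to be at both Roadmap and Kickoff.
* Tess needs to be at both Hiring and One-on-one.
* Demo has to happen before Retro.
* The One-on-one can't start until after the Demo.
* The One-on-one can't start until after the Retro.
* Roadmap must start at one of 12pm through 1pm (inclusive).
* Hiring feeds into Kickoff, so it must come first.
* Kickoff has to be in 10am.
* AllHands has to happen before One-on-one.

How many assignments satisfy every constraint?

Splitting on Demo: it can be 11am (20), 12pm (7). Listing each branch's schedules as (Hiring, Roadmap, Retro, Kickoff, One-on-one, AllHands):
Demo=11am: (9am,12pm,12pm,10am,1pm,9am) (9am,12pm,12pm,10am,1pm,10am) (9am,12pm,12pm,10am,1pm,11am) (9am,12pm,12pm,10am,2pm,9am) (9am,12pm,12pm,10am,2pm,10am) (9am,12pm,12pm,10am,2pm,11am) (9am,12pm,1pm,10am,2pm,9am) (9am,12pm,1pm,10am,2pm,10am) (9am,12pm,1pm,10am,2pm,11am) (9am,12pm,1pm,10am,2pm,12pm) (9am,1pm,12pm,10am,1pm,9am) (9am,1pm,12pm,10am,1pm,10am) (9am,1pm,12pm,10am,1pm,11am) (9am,1pm,12pm,10am,2pm,9am) (9am,1pm,12pm,10am,2pm,10am) (9am,1pm,12pm,10am,2pm,11am) (9am,1pm,1pm,10am,2pm,9am) (9am,1pm,1pm,10am,2pm,10am) (9am,1pm,1pm,10am,2pm,11am) (9am,1pm,1pm,10am,2pm,12pm) — 20.
Demo=12pm: (9am,12pm,1pm,10am,2pm,9am) (9am,12pm,1pm,10am,2pm,10am) (9am,12pm,1pm,10am,2pm,11am) (9am,1pm,1pm,10am,2pm,9am) (9am,1pm,1pm,10am,2pm,10am) (9am,1pm,1pm,10am,2pm,11am) (9am,1pm,1pm,10am,2pm,12pm) — 7.
Summing: 20 + 7 = 27.

27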